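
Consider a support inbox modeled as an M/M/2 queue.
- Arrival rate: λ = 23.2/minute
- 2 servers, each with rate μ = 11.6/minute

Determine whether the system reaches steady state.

Stability requires ρ = λ/(cμ) < 1
ρ = 23.2/(2 × 11.6) = 23.2/23.20 = 1.0000
Since 1.0000 ≥ 1, the system is UNSTABLE.
Need c > λ/μ = 23.2/11.6 = 2.00.
Minimum servers needed: c = 3.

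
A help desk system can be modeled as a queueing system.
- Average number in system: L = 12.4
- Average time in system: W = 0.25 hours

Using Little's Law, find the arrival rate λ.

Little's Law: L = λW, so λ = L/W
λ = 12.4/0.25 = 49.6000 tickets/hour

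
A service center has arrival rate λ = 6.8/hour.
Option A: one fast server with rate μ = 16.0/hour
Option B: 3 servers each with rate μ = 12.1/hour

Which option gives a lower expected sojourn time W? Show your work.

Option A: single server μ = 16.0 (M/M/1)
  ρ_A = 6.8/16.0 = 0.4250
  W_A = 1/(μ-λ) = 1/(16.0-6.8) = 1/9.20 = 0.1087

Option B: 3 servers μ = 12.1 (M/M/3)
  ρ_B = λ/(cμ) = 6.8/(3×12.1) = 0.1873
  Offered load a = λ/μ = cρ = 6.8/12.1 = 0.5620
  P₀ = [ Σₙ₌₀^2 aⁿ/n! + a^3/(3!(1-ρ)) ]⁻¹
  Σ = a^0/0! + a^1/1! + a^2/2! = 1.0000 + 0.5620 + 0.1579 = 1.7199
  a^3/(3!(1-ρ)) = 0.1775/(6 × 0.8127) = 0.03640
  P₀ = 1/(1.7199 + 0.03640) = 0.5694
  Lq = P₀·a^3·ρ / (3!(1-ρ)²) = 0.5694 × 0.1775 × 0.1873 / (6 × 0.6604) = 0.004777
  Wq_B = Lq/λ = 0.0047774/6.8 = 0.00070256
  W_B = Wq_B + 1/μ = 0.00070256 + 0.082645 = 0.08335

Since W_B = 0.08335 < W_A = 0.1087, Option B (multiple servers) has the shorter time in system.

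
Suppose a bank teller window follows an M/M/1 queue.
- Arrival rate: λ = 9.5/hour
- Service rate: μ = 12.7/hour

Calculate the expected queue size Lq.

ρ = λ/μ = 9.5/12.7 = 0.7480
For M/M/1: Lq = λ²/(μ(μ-λ))
Lq = 90.25/(12.7 × 3.20)
Lq = 2.2207 transactions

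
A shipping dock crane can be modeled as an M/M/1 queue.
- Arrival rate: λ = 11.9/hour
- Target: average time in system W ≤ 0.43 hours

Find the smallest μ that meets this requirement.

For M/M/1: W = 1/(μ-λ)
Need W ≤ 0.43, so 1/(μ-λ) ≤ 0.43
μ - λ ≥ 1/0.43 = 2.3256
μ ≥ 11.9 + 2.3256 = 14.2256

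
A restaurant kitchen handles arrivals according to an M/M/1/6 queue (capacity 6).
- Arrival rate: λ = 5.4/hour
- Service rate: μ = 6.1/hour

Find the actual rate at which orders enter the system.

ρ = λ/μ = 5.4/6.1 = 0.88525
P₀ = (1-ρ)/(1-ρ^(K+1)) = (1-0.88525)/(1-0.88525^7) = 0.11475/0.57395 = 0.1999
P_K = P₀×ρ^K = 0.19993 × 0.88525^6 = 0.19993 × 0.48128 = 0.09622
λ_eff = λ(1-P_K) = 5.4 × (1 - 0.09622) = 5.4 × 0.90378 = 4.8804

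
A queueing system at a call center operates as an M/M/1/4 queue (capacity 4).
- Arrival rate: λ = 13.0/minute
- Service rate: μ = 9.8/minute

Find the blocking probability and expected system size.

ρ = λ/μ = 13.0/9.8 = 1.32653
P₀ = (1-ρ)/(1-ρ^(K+1)) = (1-1.32653)/(1-1.32653^5) = -0.3265/-3.1076 = 0.1051
P_K = P₀×ρ^K = 0.1051 × 1.32653^4 = 0.1051 × 3.0965 = 0.3254
Blocking probability P_4 = 0.3254 (32.54%)
L = ρ[1 - (K+1)ρ^K + Kρ^(K+1)] / [(1-ρ)(1-ρ^(K+1))]
L = 1.32653 × (1 - 5×3.0965 + 4×4.1076) / ((1 - 1.32653) × (1 - 4.1076)) = 2.5465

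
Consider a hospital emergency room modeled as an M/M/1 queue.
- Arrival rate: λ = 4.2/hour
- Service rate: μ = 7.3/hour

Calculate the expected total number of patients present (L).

ρ = λ/μ = 4.2/7.3 = 0.5753
For M/M/1: L = λ/(μ-λ)
L = 4.2/(7.3-4.2) = 4.2/3.10
L = 1.3548 patients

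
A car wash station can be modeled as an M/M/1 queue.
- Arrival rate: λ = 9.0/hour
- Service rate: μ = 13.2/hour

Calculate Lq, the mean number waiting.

ρ = λ/μ = 9.0/13.2 = 0.6818
For M/M/1: Lq = λ²/(μ(μ-λ))
Lq = 81.00/(13.2 × 4.20)
Lq = 1.4610 cars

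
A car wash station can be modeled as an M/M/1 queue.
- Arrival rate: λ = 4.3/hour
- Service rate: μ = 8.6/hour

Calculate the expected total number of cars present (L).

ρ = λ/μ = 4.3/8.6 = 0.5000
For M/M/1: L = λ/(μ-λ)
L = 4.3/(8.6-4.3) = 4.3/4.30
L = 1.0000 cars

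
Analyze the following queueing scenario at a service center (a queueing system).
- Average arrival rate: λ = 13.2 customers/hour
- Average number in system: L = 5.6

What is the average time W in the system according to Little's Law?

Little's Law: L = λW, so W = L/λ
W = 5.6/13.2 = 0.4242 hours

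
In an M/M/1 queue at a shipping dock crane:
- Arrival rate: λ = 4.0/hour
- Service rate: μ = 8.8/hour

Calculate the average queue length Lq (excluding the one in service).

ρ = λ/μ = 4.0/8.8 = 0.4545
For M/M/1: Lq = λ²/(μ(μ-λ))
Lq = 16.00/(8.8 × 4.80)
Lq = 0.3788 containers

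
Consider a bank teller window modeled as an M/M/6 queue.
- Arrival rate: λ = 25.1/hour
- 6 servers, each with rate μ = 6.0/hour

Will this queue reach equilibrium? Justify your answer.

Stability requires ρ = λ/(cμ) < 1
ρ = 25.1/(6 × 6.0) = 25.1/36.00 = 0.6972
Since 0.6972 < 1, the system is STABLE.
The servers are busy 69.72% of the time.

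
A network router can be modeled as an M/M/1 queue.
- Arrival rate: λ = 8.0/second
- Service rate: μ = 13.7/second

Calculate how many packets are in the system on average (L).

ρ = λ/μ = 8.0/13.7 = 0.5839
For M/M/1: L = λ/(μ-λ)
L = 8.0/(13.7-8.0) = 8.0/5.70
L = 1.4035 packets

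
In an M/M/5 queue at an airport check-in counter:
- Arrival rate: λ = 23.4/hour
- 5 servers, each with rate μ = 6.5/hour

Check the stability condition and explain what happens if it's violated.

Stability requires ρ = λ/(cμ) < 1
ρ = 23.4/(5 × 6.5) = 23.4/32.50 = 0.7200
Since 0.7200 < 1, the system is STABLE.
The servers are busy 72.00% of the time.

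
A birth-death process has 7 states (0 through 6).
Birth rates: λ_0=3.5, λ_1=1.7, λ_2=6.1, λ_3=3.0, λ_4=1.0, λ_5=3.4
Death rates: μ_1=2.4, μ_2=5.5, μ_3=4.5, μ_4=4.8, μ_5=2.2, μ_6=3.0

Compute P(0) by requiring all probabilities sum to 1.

Ratios P(n)/P(0) = (λ₀···λₙ₋₁)/(μ₁···μₙ):
P(1)/P(0) = (3.5)/(2.4) = 1.4583
P(2)/P(0) = (3.5×1.7)/(2.4×5.5) = 0.4508
P(3)/P(0) = (3.5×1.7×6.1)/(2.4×5.5×4.5) = 0.6110
P(4)/P(0) = (3.5×1.7×6.1×3.0)/(2.4×5.5×4.5×4.8) = 0.3819
P(5)/P(0) = (3.5×1.7×6.1×3.0×1.0)/(2.4×5.5×4.5×4.8×2.2) = 0.1736
P(6)/P(0) = (3.5×1.7×6.1×3.0×1.0×3.4)/(2.4×5.5×4.5×4.8×2.2×3.0) = 0.1967

Normalization: ∑ P(n) = 1
P(0) × (1.0000 + 1.4583 + 0.4508 + 0.6110 + 0.3819 + 0.1736 + 0.1967) = 1
P(0) × 4.2723 = 1
P(0) = 1/4.2723 = 0.2341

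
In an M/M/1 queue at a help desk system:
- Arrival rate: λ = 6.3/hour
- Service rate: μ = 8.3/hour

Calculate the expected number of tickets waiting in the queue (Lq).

ρ = λ/μ = 6.3/8.3 = 0.7590
For M/M/1: Lq = λ²/(μ(μ-λ))
Lq = 39.69/(8.3 × 2.00)
Lq = 2.3910 tickets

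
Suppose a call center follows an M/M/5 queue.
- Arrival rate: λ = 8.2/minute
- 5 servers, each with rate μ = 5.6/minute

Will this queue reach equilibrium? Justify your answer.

Stability requires ρ = λ/(cμ) < 1
ρ = 8.2/(5 × 5.6) = 8.2/28.00 = 0.2929
Since 0.2929 < 1, the system is STABLE.
The servers are busy 29.29% of the time.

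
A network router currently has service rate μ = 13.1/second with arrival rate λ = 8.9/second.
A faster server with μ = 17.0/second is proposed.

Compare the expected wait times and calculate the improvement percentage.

System 1: ρ₁ = 8.9/13.1 = 0.6794, W₁ = 1/(13.1-8.9) = 0.23810
System 2: ρ₂ = 8.9/17.0 = 0.5235, W₂ = 1/(17.0-8.9) = 0.12346
Improvement: (W₁-W₂)/W₁ = (0.23810-0.12346)/0.23810 = 48.15%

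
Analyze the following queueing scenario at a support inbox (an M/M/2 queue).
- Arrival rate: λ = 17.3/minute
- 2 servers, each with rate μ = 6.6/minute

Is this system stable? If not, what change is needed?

Stability requires ρ = λ/(cμ) < 1
ρ = 17.3/(2 × 6.6) = 17.3/13.20 = 1.3106
Since 1.3106 ≥ 1, the system is UNSTABLE.
Need c > λ/μ = 17.3/6.6 = 2.62.
Minimum servers needed: c = 3.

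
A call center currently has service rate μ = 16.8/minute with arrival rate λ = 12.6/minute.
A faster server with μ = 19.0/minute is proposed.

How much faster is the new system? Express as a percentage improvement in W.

System 1: ρ₁ = 12.6/16.8 = 0.7500, W₁ = 1/(16.8-12.6) = 0.238095
System 2: ρ₂ = 12.6/19.0 = 0.6632, W₂ = 1/(19.0-12.6) = 0.156250
Improvement: (W₁-W₂)/W₁ = (0.238095-0.156250)/0.238095 = 34.37%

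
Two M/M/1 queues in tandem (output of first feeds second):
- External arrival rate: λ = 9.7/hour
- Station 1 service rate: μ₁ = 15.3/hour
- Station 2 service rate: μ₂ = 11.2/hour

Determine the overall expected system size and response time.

By Jackson's theorem, each station behaves as independent M/M/1.
Station 1: ρ₁ = 9.7/15.3 = 0.6340, L₁ = ρ₁/(1-ρ₁) = λ/(μ₁-λ) = 9.7/5.60 = 1.7321
Station 2: ρ₂ = 9.7/11.2 = 0.8661, L₂ = ρ₂/(1-ρ₂) = λ/(μ₂-λ) = 9.7/1.50 = 6.4667
Total: L = L₁ + L₂ = 1.7321 + 6.4667 = 8.1988
W = L/λ = 8.1988/9.7 = 0.8452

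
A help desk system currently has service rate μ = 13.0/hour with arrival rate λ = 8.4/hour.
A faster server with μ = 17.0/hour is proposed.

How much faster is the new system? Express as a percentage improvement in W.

System 1: ρ₁ = 8.4/13.0 = 0.6462, W₁ = 1/(13.0-8.4) = 0.21739
System 2: ρ₂ = 8.4/17.0 = 0.4941, W₂ = 1/(17.0-8.4) = 0.11628
Improvement: (W₁-W₂)/W₁ = (0.21739-0.11628)/0.21739 = 46.51%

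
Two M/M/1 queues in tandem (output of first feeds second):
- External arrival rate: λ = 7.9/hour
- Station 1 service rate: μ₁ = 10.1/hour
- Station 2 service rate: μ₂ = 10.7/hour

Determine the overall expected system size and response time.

By Jackson's theorem, each station behaves as independent M/M/1.
Station 1: ρ₁ = 7.9/10.1 = 0.7822, L₁ = ρ₁/(1-ρ₁) = λ/(μ₁-λ) = 7.9/2.20 = 3.5909
Station 2: ρ₂ = 7.9/10.7 = 0.7383, L₂ = ρ₂/(1-ρ₂) = λ/(μ₂-λ) = 7.9/2.80 = 2.8214
Total: L = L₁ + L₂ = 3.5909 + 2.8214 = 6.4123
W = L/λ = 6.4123/7.9 = 0.8117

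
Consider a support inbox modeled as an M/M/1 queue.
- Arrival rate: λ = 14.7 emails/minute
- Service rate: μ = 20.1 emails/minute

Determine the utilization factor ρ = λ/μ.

Server utilization: ρ = λ/μ
ρ = 14.7/20.1 = 0.7313
The server is busy 73.13% of the time.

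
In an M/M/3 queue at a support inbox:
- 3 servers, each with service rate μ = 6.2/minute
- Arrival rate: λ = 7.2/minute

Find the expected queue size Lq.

Traffic intensity: ρ = λ/(cμ) = 7.2/(3×6.2) = 0.3871
Since ρ = 0.3871 < 1, system is stable.
Offered load a = λ/μ = cρ = 7.2/6.2 = 1.1613
P₀ = [ Σₙ₌₀^2 aⁿ/n! + a^3/(3!(1-ρ)) ]⁻¹
Σ = a^0/0! + a^1/1! + a^2/2! = 1.0000 + 1.1613 + 0.6743 = 2.8356
a^3/(3!(1-ρ)) = 1.5661/(6 × 0.6129) = 0.4259
P₀ = 1/(2.8356 + 0.4259) = 0.3066
Lq = P₀·a^3·ρ / (3!(1-ρ)²) = 0.30661 × 1.5661 × 0.38710 / (6 × 0.37565) = 0.08247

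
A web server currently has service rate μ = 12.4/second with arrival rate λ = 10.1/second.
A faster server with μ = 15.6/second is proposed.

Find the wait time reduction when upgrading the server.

System 1: ρ₁ = 10.1/12.4 = 0.8145, W₁ = 1/(12.4-10.1) = 0.43478
System 2: ρ₂ = 10.1/15.6 = 0.6474, W₂ = 1/(15.6-10.1) = 0.18182
Improvement: (W₁-W₂)/W₁ = (0.43478-0.18182)/0.43478 = 58.18%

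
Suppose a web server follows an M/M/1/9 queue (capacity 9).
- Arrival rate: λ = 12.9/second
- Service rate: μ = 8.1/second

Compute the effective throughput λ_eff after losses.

ρ = λ/μ = 12.9/8.1 = 1.5926
P₀ = (1-ρ)/(1-ρ^(K+1)) = (1-1.5926)/(1-1.5926^10) = -0.5926/-103.9705 = 0.005700
P_K = P₀×ρ^K = 0.005700 × 1.5926^9 = 0.005700 × 65.9114 = 0.3757
λ_eff = λ(1-P_K) = 12.9 × (1 - 0.375672) = 12.9 × 0.624328 = 8.0538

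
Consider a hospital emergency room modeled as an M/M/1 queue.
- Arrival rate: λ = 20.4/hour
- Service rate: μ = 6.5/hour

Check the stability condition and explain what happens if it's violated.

Stability requires ρ = λ/(cμ) < 1
ρ = 20.4/(1 × 6.5) = 20.4/6.50 = 3.1385
Since 3.1385 ≥ 1, the system is UNSTABLE.
Queue grows without bound. Need μ > λ = 20.4.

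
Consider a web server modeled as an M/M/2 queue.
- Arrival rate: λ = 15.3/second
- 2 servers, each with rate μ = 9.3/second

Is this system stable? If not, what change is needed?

Stability requires ρ = λ/(cμ) < 1
ρ = 15.3/(2 × 9.3) = 15.3/18.60 = 0.8226
Since 0.8226 < 1, the system is STABLE.
The servers are busy 82.26% of the time.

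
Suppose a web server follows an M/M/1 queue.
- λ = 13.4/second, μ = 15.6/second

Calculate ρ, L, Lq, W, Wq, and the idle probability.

Step 1: ρ = λ/μ = 13.4/15.6 = 0.8590
Step 2: L = λ/(μ-λ) = 13.4/2.20 = 6.0909
Step 3: Lq = λ²/(μ(μ-λ)) = 179.56/(15.6×2.20) = 5.2319
Step 4: W = 1/(μ-λ) = 1/2.20 = 0.454545
Step 5: Wq = λ/(μ(μ-λ)) = 13.4/(15.6×2.20) = 0.3904
Step 6: P(0) = 1-ρ = 0.1410
Verify: L = λW = 13.4×0.454545 = 6.0909 ✔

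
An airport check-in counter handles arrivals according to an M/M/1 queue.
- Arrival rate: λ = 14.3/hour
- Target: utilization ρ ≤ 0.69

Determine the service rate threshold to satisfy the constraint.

ρ = λ/μ, so μ = λ/ρ
μ ≥ 14.3/0.69 = 20.7246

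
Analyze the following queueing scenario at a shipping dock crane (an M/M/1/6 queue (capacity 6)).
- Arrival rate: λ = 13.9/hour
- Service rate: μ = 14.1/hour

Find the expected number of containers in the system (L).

ρ = λ/μ = 13.9/14.1 = 0.985816
P₀ = (1-ρ)/(1-ρ^(K+1)) = (1-0.985816)/(1-0.985816^7) = 0.014184/0.095162 = 0.1491
P_K = P₀×ρ^K = 0.14905 × 0.985816^6 = 0.14905 × 0.91786 = 0.1368
L = ρ[1 - (K+1)ρ^K + Kρ^(K+1)] / [(1-ρ)(1-ρ^(K+1))]
L = 0.985816 × (1 - 7×0.91785732 + 6×0.90483843) / ((1 - 0.985816) × (1 - 0.90483843)) = 2.9429 containers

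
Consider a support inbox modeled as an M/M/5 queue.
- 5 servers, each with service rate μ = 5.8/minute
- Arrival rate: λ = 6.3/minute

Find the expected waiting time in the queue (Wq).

Traffic intensity: ρ = λ/(cμ) = 6.3/(5×5.8) = 0.2172
Since ρ = 0.2172 < 1, system is stable.
Offered load a = λ/μ = cρ = 6.3/5.8 = 1.0862
P₀ = [ Σₙ₌₀^4 aⁿ/n! + a^5/(5!(1-ρ)) ]⁻¹
Σ = a^0/0! + a^1/1! + a^2/2! + a^3/3! + a^4/4! = 1.0000 + 1.0862 + 0.5899 + 0.2136 + 0.05800 = 2.9477
a^5/(5!(1-ρ)) = 1.5120/(120 × 0.7828) = 0.01610
P₀ = 1/(2.9477 + 0.01610) = 0.3374
Lq = P₀·a^5·ρ / (5!(1-ρ)²) = 0.3374 × 1.5120 × 0.2172 / (120 × 0.6127) = 0.001507
Wq = Lq/λ = 0.0015074/6.3 = 0.0002393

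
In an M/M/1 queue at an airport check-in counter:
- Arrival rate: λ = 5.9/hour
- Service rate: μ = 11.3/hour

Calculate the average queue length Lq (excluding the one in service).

ρ = λ/μ = 5.9/11.3 = 0.5221
For M/M/1: Lq = λ²/(μ(μ-λ))
Lq = 34.81/(11.3 × 5.40)
Lq = 0.5705 passengers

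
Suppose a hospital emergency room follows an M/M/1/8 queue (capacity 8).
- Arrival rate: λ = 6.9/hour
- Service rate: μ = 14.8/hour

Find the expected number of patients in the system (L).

ρ = λ/μ = 6.9/14.8 = 0.466216
P₀ = (1-ρ)/(1-ρ^(K+1)) = (1-0.466216)/(1-0.466216^9) = 0.5338/0.9990 = 0.5343
P_K = P₀×ρ^K = 0.5343 × 0.466216^8 = 0.5343 × 0.002232 = 0.001193
L = ρ[1 - (K+1)ρ^K + Kρ^(K+1)] / [(1-ρ)(1-ρ^(K+1))]
L = 0.466216 × (1 - 9×0.002232 + 8×0.001041) / ((1 - 0.466216) × (1 - 0.001041)) = 0.8640 patients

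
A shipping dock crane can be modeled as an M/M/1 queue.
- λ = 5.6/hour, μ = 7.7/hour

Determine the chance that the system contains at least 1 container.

ρ = λ/μ = 5.6/7.7 = 0.7273
P(N ≥ n) = ρⁿ
P(N ≥ 1) = 0.7273^1
P(N ≥ 1) = 0.7273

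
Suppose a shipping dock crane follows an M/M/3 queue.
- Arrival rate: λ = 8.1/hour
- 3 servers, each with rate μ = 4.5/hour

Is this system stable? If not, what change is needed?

Stability requires ρ = λ/(cμ) < 1
ρ = 8.1/(3 × 4.5) = 8.1/13.50 = 0.6000
Since 0.6000 < 1, the system is STABLE.
The servers are busy 60.00% of the time.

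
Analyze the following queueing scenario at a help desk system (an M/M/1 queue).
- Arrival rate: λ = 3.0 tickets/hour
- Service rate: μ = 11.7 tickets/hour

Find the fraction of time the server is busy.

Server utilization: ρ = λ/μ
ρ = 3.0/11.7 = 0.2564
The server is busy 25.64% of the time.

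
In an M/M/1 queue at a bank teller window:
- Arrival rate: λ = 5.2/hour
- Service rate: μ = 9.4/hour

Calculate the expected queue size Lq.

ρ = λ/μ = 5.2/9.4 = 0.5532
For M/M/1: Lq = λ²/(μ(μ-λ))
Lq = 27.04/(9.4 × 4.20)
Lq = 0.6849 transactions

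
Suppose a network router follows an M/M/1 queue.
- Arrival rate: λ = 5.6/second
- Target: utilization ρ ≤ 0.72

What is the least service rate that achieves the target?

ρ = λ/μ, so μ = λ/ρ
μ ≥ 5.6/0.72 = 7.7778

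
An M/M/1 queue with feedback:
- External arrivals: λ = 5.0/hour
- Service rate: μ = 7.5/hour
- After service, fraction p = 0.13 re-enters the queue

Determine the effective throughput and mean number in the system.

Effective arrival rate: λ_eff = λ/(1-p) = 5.0/(1-0.13) = 5.0/0.87 = 5.74713
ρ = λ_eff/μ = 5.74713/7.5 = 0.766284
L = ρ/(1-ρ) = 0.766284/(1-0.766284) = 3.2787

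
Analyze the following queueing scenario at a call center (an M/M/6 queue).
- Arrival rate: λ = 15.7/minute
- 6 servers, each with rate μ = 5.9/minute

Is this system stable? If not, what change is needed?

Stability requires ρ = λ/(cμ) < 1
ρ = 15.7/(6 × 5.9) = 15.7/35.40 = 0.4435
Since 0.4435 < 1, the system is STABLE.
The servers are busy 44.35% of the time.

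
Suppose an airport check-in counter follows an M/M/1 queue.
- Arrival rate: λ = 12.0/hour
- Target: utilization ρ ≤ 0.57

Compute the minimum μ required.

ρ = λ/μ, so μ = λ/ρ
μ ≥ 12.0/0.57 = 21.0526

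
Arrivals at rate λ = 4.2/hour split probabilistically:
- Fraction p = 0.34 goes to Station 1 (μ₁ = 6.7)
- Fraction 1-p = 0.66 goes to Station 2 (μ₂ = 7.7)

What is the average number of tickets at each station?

Effective rates: λ₁ = 4.2×0.34 = 1.428, λ₂ = 4.2×0.66 = 2.772
Station 1: ρ₁ = 1.428/6.7 = 0.21313, L₁ = ρ₁/(1-ρ₁) = 0.21313/(1-0.21313) = 0.2709
Station 2: ρ₂ = 2.772/7.7 = 0.3600, L₂ = ρ₂/(1-ρ₂) = 0.3600/(1-0.3600) = 0.5625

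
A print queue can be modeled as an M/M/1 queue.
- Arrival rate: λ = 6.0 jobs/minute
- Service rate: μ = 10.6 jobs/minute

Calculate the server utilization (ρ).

Server utilization: ρ = λ/μ
ρ = 6.0/10.6 = 0.5660
The server is busy 56.60% of the time.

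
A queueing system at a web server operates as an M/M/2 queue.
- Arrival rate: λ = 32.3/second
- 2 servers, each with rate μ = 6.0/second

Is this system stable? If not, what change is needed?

Stability requires ρ = λ/(cμ) < 1
ρ = 32.3/(2 × 6.0) = 32.3/12.00 = 2.6917
Since 2.6917 ≥ 1, the system is UNSTABLE.
Need c > λ/μ = 32.3/6.0 = 5.38.
Minimum servers needed: c = 6.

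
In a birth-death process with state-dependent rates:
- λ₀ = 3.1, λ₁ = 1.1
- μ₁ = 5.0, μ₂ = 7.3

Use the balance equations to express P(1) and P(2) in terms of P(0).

Balance equations:
State 0: λ₀P₀ = μ₁P₁ → P₁ = (λ₀/μ₁)P₀ = (3.1/5.0)P₀ = 0.6200P₀
State 1: P₂ = (λ₀λ₁)/(μ₁μ₂)P₀ = (3.1×1.1)/(5.0×7.3)P₀ = 0.09342P₀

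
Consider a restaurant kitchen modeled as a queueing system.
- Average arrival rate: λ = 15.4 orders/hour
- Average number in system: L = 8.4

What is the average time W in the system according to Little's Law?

Little's Law: L = λW, so W = L/λ
W = 8.4/15.4 = 0.5455 hours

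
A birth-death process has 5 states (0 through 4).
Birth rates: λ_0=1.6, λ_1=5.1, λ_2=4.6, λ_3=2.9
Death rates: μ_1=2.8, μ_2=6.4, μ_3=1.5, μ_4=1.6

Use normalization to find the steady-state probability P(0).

Ratios P(n)/P(0) = (λ₀···λₙ₋₁)/(μ₁···μₙ):
P(1)/P(0) = (1.6)/(2.8) = 0.5714
P(2)/P(0) = (1.6×5.1)/(2.8×6.4) = 0.4554
P(3)/P(0) = (1.6×5.1×4.6)/(2.8×6.4×1.5) = 1.3964
P(4)/P(0) = (1.6×5.1×4.6×2.9)/(2.8×6.4×1.5×1.6) = 2.5310

Normalization: ∑ P(n) = 1
P(0) × (1.0000 + 0.5714 + 0.4554 + 1.3964 + 2.5310) = 1
P(0) × 5.9542 = 1
P(0) = 1/5.9542 = 0.1679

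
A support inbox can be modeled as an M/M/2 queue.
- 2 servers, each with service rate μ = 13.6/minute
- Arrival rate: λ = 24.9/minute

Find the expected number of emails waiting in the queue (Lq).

Traffic intensity: ρ = λ/(cμ) = 24.9/(2×13.6) = 0.9154
Since ρ = 0.9154 < 1, system is stable.
Offered load a = λ/μ = cρ = 24.9/13.6 = 1.8309
P₀ = [ Σₙ₌₀^1 aⁿ/n! + a^2/(2!(1-ρ)) ]⁻¹
Σ = a^0/0! + a^1/1! = 1.0000 + 1.8309 = 2.8309
a^2/(2!(1-ρ)) = 3.35213/(2 × 0.0845588) = 19.8213
P₀ = 1/(2.8309 + 19.8213) = 0.04415
Lq = P₀·a^2·ρ / (2!(1-ρ)²) = 0.044146 × 3.3521 × 0.91544 / (2 × 0.0071502) = 9.4731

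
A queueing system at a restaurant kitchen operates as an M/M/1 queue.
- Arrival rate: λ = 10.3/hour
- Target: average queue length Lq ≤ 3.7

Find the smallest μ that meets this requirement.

For M/M/1: Lq = λ²/(μ(μ-λ))
Need Lq ≤ 3.7, i.e. μ(μ-λ) ≥ λ²/3.7
μ² - 10.3μ - 106.09/3.7 ≥ 0  →  μ² - 10.3μ - 28.67297 ≥ 0
Quadratic formula (positive root): μ = [λ + √(λ² + 4×28.67297)]/2
Discriminant: 106.09 + 4×28.67297 = 220.7819, √220.7819 = 14.8587
μ ≥ (10.3 + 14.8587)/2 = 12.5794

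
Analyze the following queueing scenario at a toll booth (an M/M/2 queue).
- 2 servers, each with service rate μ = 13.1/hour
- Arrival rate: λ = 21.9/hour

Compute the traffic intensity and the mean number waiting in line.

Traffic intensity: ρ = λ/(cμ) = 21.9/(2×13.1) = 0.8359
Since ρ = 0.8359 < 1, system is stable.
Offered load a = λ/μ = cρ = 21.9/13.1 = 1.6718
P₀ = [ Σₙ₌₀^1 aⁿ/n! + a^2/(2!(1-ρ)) ]⁻¹
Σ = a^0/0! + a^1/1! = 1.0000 + 1.6718 = 2.6718
a^2/(2!(1-ρ)) = 2.79477/(2 × 0.164122) = 8.5143
P₀ = 1/(2.6718 + 8.5143) = 0.08940
Lq = P₀·a^2·ρ / (2!(1-ρ)²) = 0.089397 × 2.7948 × 0.83588 / (2 × 0.026936) = 3.8766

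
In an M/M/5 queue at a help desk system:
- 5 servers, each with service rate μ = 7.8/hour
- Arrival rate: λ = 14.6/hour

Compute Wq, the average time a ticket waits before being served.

Traffic intensity: ρ = λ/(cμ) = 14.6/(5×7.8) = 0.3744
Since ρ = 0.3744 < 1, system is stable.
Offered load a = λ/μ = cρ = 14.6/7.8 = 1.8718
P₀ = [ Σₙ₌₀^4 aⁿ/n! + a^5/(5!(1-ρ)) ]⁻¹
Σ = a^0/0! + a^1/1! + a^2/2! + a^3/3! + a^4/4! = 1.0000 + 1.8718 + 1.7518 + 1.0930 + 0.5115 = 6.2281
a^5/(5!(1-ρ)) = 22.9769/(120 × 0.62564) = 0.3060
P₀ = 1/(6.2281 + 0.3060) = 0.1530
Lq = P₀·a^5·ρ / (5!(1-ρ)²) = 0.15304 × 22.9769 × 0.37436 / (120 × 0.39143) = 0.02803
Wq = Lq/λ = 0.02803/14.6 = 0.001920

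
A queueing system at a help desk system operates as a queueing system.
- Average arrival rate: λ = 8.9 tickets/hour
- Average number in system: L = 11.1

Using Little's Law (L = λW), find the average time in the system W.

Little's Law: L = λW, so W = L/λ
W = 11.1/8.9 = 1.2472 hours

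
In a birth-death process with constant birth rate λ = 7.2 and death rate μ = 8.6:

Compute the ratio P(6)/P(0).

For constant rates: P(n)/P(0) = (λ/μ)^n
P(6)/P(0) = (7.2/8.6)^6 = 0.83721^6 = 0.3444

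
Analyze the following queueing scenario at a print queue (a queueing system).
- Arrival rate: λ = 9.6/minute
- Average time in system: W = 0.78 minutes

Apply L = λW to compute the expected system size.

Little's Law: L = λW
L = 9.6 × 0.78 = 7.4880 jobs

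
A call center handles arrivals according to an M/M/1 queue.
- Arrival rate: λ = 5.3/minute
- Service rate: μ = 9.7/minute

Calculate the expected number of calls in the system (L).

ρ = λ/μ = 5.3/9.7 = 0.5464
For M/M/1: L = λ/(μ-λ)
L = 5.3/(9.7-5.3) = 5.3/4.40
L = 1.2045 calls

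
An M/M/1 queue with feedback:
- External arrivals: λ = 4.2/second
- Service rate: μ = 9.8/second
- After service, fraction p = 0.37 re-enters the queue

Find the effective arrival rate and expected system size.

Effective arrival rate: λ_eff = λ/(1-p) = 4.2/(1-0.37) = 4.2/0.63 = 6.66667
ρ = λ_eff/μ = 6.66667/9.8 = 0.680272
L = ρ/(1-ρ) = 0.680272/(1-0.680272) = 2.1277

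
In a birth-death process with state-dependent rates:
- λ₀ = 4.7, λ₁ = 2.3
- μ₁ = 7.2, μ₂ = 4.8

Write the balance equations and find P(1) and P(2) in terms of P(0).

Balance equations:
State 0: λ₀P₀ = μ₁P₁ → P₁ = (λ₀/μ₁)P₀ = (4.7/7.2)P₀ = 0.6528P₀
State 1: P₂ = (λ₀λ₁)/(μ₁μ₂)P₀ = (4.7×2.3)/(7.2×4.8)P₀ = 0.3128P₀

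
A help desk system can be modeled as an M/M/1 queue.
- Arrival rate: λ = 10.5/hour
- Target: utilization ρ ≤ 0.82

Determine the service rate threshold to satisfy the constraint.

ρ = λ/μ, so μ = λ/ρ
μ ≥ 10.5/0.82 = 12.8049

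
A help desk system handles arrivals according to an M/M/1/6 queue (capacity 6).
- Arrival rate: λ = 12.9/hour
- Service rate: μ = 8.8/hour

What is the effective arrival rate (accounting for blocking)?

ρ = λ/μ = 12.9/8.8 = 1.46591
P₀ = (1-ρ)/(1-ρ^(K+1)) = (1-1.46591)/(1-1.46591^7) = -0.4659/-13.5463 = 0.03439
P_K = P₀×ρ^K = 0.03439 × 1.46591^6 = 0.03439 × 9.9230 = 0.3413
λ_eff = λ(1-P_K) = 12.9 × (1 - 0.341292) = 12.9 × 0.658708 = 8.4973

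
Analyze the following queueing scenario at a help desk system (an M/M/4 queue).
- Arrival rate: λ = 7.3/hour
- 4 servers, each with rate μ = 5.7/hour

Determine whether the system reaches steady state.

Stability requires ρ = λ/(cμ) < 1
ρ = 7.3/(4 × 5.7) = 7.3/22.80 = 0.3202
Since 0.3202 < 1, the system is STABLE.
The servers are busy 32.02% of the time.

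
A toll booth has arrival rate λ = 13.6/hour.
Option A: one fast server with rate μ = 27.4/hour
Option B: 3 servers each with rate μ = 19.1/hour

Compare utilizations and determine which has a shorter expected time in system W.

Option A: single server μ = 27.4 (M/M/1)
  ρ_A = 13.6/27.4 = 0.4964
  W_A = 1/(μ-λ) = 1/(27.4-13.6) = 1/13.80 = 0.07246

Option B: 3 servers μ = 19.1 (M/M/3)
  ρ_B = λ/(cμ) = 13.6/(3×19.1) = 0.2373
  Offered load a = λ/μ = cρ = 13.6/19.1 = 0.7120
  P₀ = [ Σₙ₌₀^2 aⁿ/n! + a^3/(3!(1-ρ)) ]⁻¹
  Σ = a^0/0! + a^1/1! + a^2/2! = 1.0000 + 0.7120 + 0.2535 = 1.9655
  a^3/(3!(1-ρ)) = 0.3610/(6 × 0.7627) = 0.07889
  P₀ = 1/(1.9655 + 0.07889) = 0.4891
  Lq = P₀·a^3·ρ / (3!(1-ρ)²) = 0.4891 × 0.3610 × 0.2373 / (6 × 0.5816) = 0.01201
  Wq_B = Lq/λ = 0.012009/13.6 = 0.0008830
  W_B = Wq_B + 1/μ = 0.0008830 + 0.05236 = 0.05324

Since W_B = 0.05324 < W_A = 0.07246, Option B (multiple servers) has the shorter time in system.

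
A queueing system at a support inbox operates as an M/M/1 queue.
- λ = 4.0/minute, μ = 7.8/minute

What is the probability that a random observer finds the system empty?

ρ = λ/μ = 4.0/7.8 = 0.5128
P(0) = 1 - ρ = 1 - 0.5128 = 0.4872
The server is idle 48.72% of the time.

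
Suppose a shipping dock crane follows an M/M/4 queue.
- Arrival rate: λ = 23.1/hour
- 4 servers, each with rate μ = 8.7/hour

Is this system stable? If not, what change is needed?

Stability requires ρ = λ/(cμ) < 1
ρ = 23.1/(4 × 8.7) = 23.1/34.80 = 0.6638
Since 0.6638 < 1, the system is STABLE.
The servers are busy 66.38% of the time.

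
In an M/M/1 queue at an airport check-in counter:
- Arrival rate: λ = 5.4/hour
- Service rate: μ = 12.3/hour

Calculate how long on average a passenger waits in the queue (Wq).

First, compute utilization: ρ = λ/μ = 5.4/12.3 = 0.4390
For M/M/1: Wq = λ/(μ(μ-λ))
Wq = 5.4/(12.3 × (12.3-5.4))
Wq = 5.4/(12.3 × 6.90)
Wq = 0.06363 hours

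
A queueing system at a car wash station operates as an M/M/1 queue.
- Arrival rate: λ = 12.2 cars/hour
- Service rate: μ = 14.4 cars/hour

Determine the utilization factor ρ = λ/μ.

Server utilization: ρ = λ/μ
ρ = 12.2/14.4 = 0.8472
The server is busy 84.72% of the time.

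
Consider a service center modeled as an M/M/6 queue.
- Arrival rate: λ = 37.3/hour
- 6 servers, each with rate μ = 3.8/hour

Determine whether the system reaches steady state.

Stability requires ρ = λ/(cμ) < 1
ρ = 37.3/(6 × 3.8) = 37.3/22.80 = 1.6360
Since 1.6360 ≥ 1, the system is UNSTABLE.
Need c > λ/μ = 37.3/3.8 = 9.82.
Minimum servers needed: c = 10.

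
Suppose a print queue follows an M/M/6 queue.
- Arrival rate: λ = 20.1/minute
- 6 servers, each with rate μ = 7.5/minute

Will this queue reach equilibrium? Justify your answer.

Stability requires ρ = λ/(cμ) < 1
ρ = 20.1/(6 × 7.5) = 20.1/45.00 = 0.4467
Since 0.4467 < 1, the system is STABLE.
The servers are busy 44.67% of the time.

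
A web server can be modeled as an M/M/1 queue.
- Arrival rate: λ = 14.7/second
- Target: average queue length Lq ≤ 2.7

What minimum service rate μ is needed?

For M/M/1: Lq = λ²/(μ(μ-λ))
Need Lq ≤ 2.7, i.e. μ(μ-λ) ≥ λ²/2.7
μ² - 14.7μ - 216.09/2.7 ≥ 0  →  μ² - 14.7μ - 80.03333 ≥ 0
Quadratic formula (positive root): μ = [λ + √(λ² + 4×80.03333)]/2
Discriminant: 216.09 + 4×80.03333 = 536.2233, √536.2233 = 23.1565
μ ≥ (14.7 + 23.1565)/2 = 18.9282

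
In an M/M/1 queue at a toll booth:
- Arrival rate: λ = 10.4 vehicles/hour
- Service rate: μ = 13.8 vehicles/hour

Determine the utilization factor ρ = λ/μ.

Server utilization: ρ = λ/μ
ρ = 10.4/13.8 = 0.7536
The server is busy 75.36% of the time.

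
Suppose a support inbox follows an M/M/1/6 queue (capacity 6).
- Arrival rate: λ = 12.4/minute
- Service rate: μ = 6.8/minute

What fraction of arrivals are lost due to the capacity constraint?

ρ = λ/μ = 12.4/6.8 = 1.82353
P₀ = (1-ρ)/(1-ρ^(K+1)) = (1-1.82353)/(1-1.82353^7) = -0.8235/-66.0487 = 0.01247
P_K = P₀×ρ^K = 0.01247 × 1.82353^6 = 0.01247 × 36.7686 = 0.4585
Blocking probability = 45.85%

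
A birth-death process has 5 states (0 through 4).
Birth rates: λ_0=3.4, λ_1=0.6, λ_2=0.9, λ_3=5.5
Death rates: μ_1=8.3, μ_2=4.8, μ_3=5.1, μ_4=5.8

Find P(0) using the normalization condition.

Ratios P(n)/P(0) = (λ₀···λₙ₋₁)/(μ₁···μₙ):
P(1)/P(0) = (3.4)/(8.3) = 0.4096
P(2)/P(0) = (3.4×0.6)/(8.3×4.8) = 0.05120
P(3)/P(0) = (3.4×0.6×0.9)/(8.3×4.8×5.1) = 0.009036
P(4)/P(0) = (3.4×0.6×0.9×5.5)/(8.3×4.8×5.1×5.8) = 0.008569

Normalization: ∑ P(n) = 1
P(0) × (1.0000 + 0.4096 + 0.05120 + 0.009036 + 0.008569) = 1
P(0) × 1.4784 = 1
P(0) = 1/1.4784 = 0.6764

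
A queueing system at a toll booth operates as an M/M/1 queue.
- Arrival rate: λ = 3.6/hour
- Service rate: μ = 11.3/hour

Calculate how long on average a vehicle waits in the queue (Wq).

First, compute utilization: ρ = λ/μ = 3.6/11.3 = 0.3186
For M/M/1: Wq = λ/(μ(μ-λ))
Wq = 3.6/(11.3 × (11.3-3.6))
Wq = 3.6/(11.3 × 7.70)
Wq = 0.04137 hours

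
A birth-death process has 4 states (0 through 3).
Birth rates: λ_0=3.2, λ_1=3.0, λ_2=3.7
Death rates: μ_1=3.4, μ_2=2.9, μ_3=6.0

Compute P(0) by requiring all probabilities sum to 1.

Ratios P(n)/P(0) = (λ₀···λₙ₋₁)/(μ₁···μₙ):
P(1)/P(0) = (3.2)/(3.4) = 0.9412
P(2)/P(0) = (3.2×3.0)/(3.4×2.9) = 0.9736
P(3)/P(0) = (3.2×3.0×3.7)/(3.4×2.9×6.0) = 0.6004

Normalization: ∑ P(n) = 1
P(0) × (1.0000 + 0.9412 + 0.9736 + 0.6004) = 1
P(0) × 3.5152 = 1
P(0) = 1/3.5152 = 0.2845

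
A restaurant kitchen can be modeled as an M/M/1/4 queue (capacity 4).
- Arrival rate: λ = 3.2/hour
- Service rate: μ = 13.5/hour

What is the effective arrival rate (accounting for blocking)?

ρ = λ/μ = 3.2/13.5 = 0.237037
P₀ = (1-ρ)/(1-ρ^(K+1)) = (1-0.237037)/(1-0.237037^5) = 0.7630/0.9993 = 0.7635
P_K = P₀×ρ^K = 0.7635 × 0.237037^4 = 0.7635 × 0.003157 = 0.002410
λ_eff = λ(1-P_K) = 3.2 × (1 - 0.002410) = 3.2 × 0.9976 = 3.1923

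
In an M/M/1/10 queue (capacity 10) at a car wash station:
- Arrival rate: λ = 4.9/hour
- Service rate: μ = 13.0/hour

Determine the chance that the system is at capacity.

ρ = λ/μ = 4.9/13.0 = 0.37692
P₀ = (1-ρ)/(1-ρ^(K+1)) = (1-0.37692)/(1-0.37692^11) = 0.6231/1.0000 = 0.6231
P_K = P₀×ρ^K = 0.62309 × 0.37692^10 = 0.62309 × 0.000057875 = 0.00003606
Blocking probability = 0.003606%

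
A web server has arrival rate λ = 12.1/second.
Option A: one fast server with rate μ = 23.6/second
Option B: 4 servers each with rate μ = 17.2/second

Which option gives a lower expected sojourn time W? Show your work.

Option A: single server μ = 23.6 (M/M/1)
  ρ_A = 12.1/23.6 = 0.5127
  W_A = 1/(μ-λ) = 1/(23.6-12.1) = 1/11.50 = 0.08696

Option B: 4 servers μ = 17.2 (M/M/4)
  ρ_B = λ/(cμ) = 12.1/(4×17.2) = 0.1759
  Offered load a = λ/μ = cρ = 12.1/17.2 = 0.7035
  P₀ = [ Σₙ₌₀^3 aⁿ/n! + a^4/(4!(1-ρ)) ]⁻¹
  Σ = a^0/0! + a^1/1! + a^2/2! + a^3/3! = 1.0000 + 0.70349 + 0.24745 + 0.058026 = 2.0090
  a^4/(4!(1-ρ)) = 0.2449/(24 × 0.8241) = 0.01238
  P₀ = 1/(2.0090 + 0.01238) = 0.4947
  Lq = P₀·a^4·ρ / (4!(1-ρ)²) = 0.4947 × 0.2449 × 0.1759 / (24 × 0.6792) = 0.001307
  Wq_B = Lq/λ = 0.001307/12.1 = 0.0001080
  W_B = Wq_B + 1/μ = 0.0001080 + 0.05814 = 0.05825

Since W_B = 0.05825 < W_A = 0.08696, Option B (multiple servers) has the shorter time in system.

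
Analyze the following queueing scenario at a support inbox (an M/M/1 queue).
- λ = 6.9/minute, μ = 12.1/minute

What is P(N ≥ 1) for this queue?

ρ = λ/μ = 6.9/12.1 = 0.5702
P(N ≥ n) = ρⁿ
P(N ≥ 1) = 0.5702^1
P(N ≥ 1) = 0.5702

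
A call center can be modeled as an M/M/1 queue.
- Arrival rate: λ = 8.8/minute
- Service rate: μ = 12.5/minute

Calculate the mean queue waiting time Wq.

First, compute utilization: ρ = λ/μ = 8.8/12.5 = 0.7040
For M/M/1: Wq = λ/(μ(μ-λ))
Wq = 8.8/(12.5 × (12.5-8.8))
Wq = 8.8/(12.5 × 3.70)
Wq = 0.1903 minutes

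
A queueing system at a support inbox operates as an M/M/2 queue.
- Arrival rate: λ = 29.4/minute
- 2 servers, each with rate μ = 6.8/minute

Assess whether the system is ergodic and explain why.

Stability requires ρ = λ/(cμ) < 1
ρ = 29.4/(2 × 6.8) = 29.4/13.60 = 2.1618
Since 2.1618 ≥ 1, the system is UNSTABLE.
Need c > λ/μ = 29.4/6.8 = 4.32.
Minimum servers needed: c = 5.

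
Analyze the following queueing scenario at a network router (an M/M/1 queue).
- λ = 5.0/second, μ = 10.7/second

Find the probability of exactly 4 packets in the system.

ρ = λ/μ = 5.0/10.7 = 0.4673
P(n) = (1-ρ)ρⁿ
P(4) = (1-0.4673) × 0.4673^4
P(4) = 0.5327 × 0.04769
P(4) = 0.02540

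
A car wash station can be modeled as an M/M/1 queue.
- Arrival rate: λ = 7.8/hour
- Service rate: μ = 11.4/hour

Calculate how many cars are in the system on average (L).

ρ = λ/μ = 7.8/11.4 = 0.6842
For M/M/1: L = λ/(μ-λ)
L = 7.8/(11.4-7.8) = 7.8/3.60
L = 2.1667 cars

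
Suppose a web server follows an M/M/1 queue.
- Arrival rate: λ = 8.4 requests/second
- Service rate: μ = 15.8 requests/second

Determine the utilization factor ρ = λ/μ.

Server utilization: ρ = λ/μ
ρ = 8.4/15.8 = 0.5316
The server is busy 53.16% of the time.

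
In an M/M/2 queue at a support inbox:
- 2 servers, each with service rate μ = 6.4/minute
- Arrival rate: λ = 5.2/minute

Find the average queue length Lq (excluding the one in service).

Traffic intensity: ρ = λ/(cμ) = 5.2/(2×6.4) = 0.4062
Since ρ = 0.4062 < 1, system is stable.
Offered load a = λ/μ = cρ = 5.2/6.4 = 0.8125
P₀ = [ Σₙ₌₀^1 aⁿ/n! + a^2/(2!(1-ρ)) ]⁻¹
Σ = a^0/0! + a^1/1! = 1.0000 + 0.8125 = 1.8125
a^2/(2!(1-ρ)) = 0.6602/(2 × 0.5938) = 0.5559
P₀ = 1/(1.8125 + 0.5559) = 0.4222
Lq = P₀·a^2·ρ / (2!(1-ρ)²) = 0.4222 × 0.6602 × 0.4062 / (2 × 0.3525) = 0.1606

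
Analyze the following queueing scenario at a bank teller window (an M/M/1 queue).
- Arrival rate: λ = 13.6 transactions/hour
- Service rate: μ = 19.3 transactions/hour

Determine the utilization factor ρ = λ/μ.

Server utilization: ρ = λ/μ
ρ = 13.6/19.3 = 0.7047
The server is busy 70.47% of the time.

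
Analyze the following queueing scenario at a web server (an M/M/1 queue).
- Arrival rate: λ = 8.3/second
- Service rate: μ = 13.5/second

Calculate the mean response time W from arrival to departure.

First, compute utilization: ρ = λ/μ = 8.3/13.5 = 0.6148
For M/M/1: W = 1/(μ-λ)
W = 1/(13.5-8.3) = 1/5.20
W = 0.1923 seconds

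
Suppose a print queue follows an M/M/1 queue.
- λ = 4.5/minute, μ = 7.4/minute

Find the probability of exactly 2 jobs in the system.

ρ = λ/μ = 4.5/7.4 = 0.6081
P(n) = (1-ρ)ρⁿ
P(2) = (1-0.6081) × 0.6081^2
P(2) = 0.3919 × 0.3698
P(2) = 0.1449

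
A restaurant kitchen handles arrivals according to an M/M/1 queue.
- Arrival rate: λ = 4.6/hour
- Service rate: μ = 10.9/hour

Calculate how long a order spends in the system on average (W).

First, compute utilization: ρ = λ/μ = 4.6/10.9 = 0.4220
For M/M/1: W = 1/(μ-λ)
W = 1/(10.9-4.6) = 1/6.30
W = 0.1587 hours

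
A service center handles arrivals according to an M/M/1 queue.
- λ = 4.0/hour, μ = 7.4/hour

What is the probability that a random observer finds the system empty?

ρ = λ/μ = 4.0/7.4 = 0.5405
P(0) = 1 - ρ = 1 - 0.5405 = 0.4595
The server is idle 45.95% of the time.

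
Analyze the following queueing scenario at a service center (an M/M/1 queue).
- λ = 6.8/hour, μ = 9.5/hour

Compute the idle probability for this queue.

ρ = λ/μ = 6.8/9.5 = 0.7158
P(0) = 1 - ρ = 1 - 0.7158 = 0.2842
The server is idle 28.42% of the time.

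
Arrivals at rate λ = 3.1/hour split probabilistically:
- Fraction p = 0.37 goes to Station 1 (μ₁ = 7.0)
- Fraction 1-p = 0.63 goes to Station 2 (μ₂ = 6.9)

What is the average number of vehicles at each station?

Effective rates: λ₁ = 3.1×0.37 = 1.147, λ₂ = 3.1×0.63 = 1.953
Station 1: ρ₁ = 1.147/7.0 = 0.1639, L₁ = ρ₁/(1-ρ₁) = 0.1639/(1-0.1639) = 0.1960
Station 2: ρ₂ = 1.953/6.9 = 0.28304, L₂ = ρ₂/(1-ρ₂) = 0.28304/(1-0.28304) = 0.3948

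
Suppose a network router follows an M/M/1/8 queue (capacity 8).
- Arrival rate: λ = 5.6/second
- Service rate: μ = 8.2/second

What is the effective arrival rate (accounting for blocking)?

ρ = λ/μ = 5.6/8.2 = 0.68293
P₀ = (1-ρ)/(1-ρ^(K+1)) = (1-0.68293)/(1-0.68293^9) = 0.3171/0.9677 = 0.3277
P_K = P₀×ρ^K = 0.32766 × 0.68293^8 = 0.32766 × 0.047316 = 0.01550
λ_eff = λ(1-P_K) = 5.6 × (1 - 0.01550) = 5.6 × 0.9845 = 5.5132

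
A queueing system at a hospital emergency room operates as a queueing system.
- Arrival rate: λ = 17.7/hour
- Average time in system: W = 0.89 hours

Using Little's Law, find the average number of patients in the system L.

Little's Law: L = λW
L = 17.7 × 0.89 = 15.7530 patients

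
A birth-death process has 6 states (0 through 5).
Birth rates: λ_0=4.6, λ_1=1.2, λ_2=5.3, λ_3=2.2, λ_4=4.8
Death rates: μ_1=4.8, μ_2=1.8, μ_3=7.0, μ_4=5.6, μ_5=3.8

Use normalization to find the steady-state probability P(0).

Ratios P(n)/P(0) = (λ₀···λₙ₋₁)/(μ₁···μₙ):
P(1)/P(0) = (4.6)/(4.8) = 0.95833
P(2)/P(0) = (4.6×1.2)/(4.8×1.8) = 0.63889
P(3)/P(0) = (4.6×1.2×5.3)/(4.8×1.8×7.0) = 0.48373
P(4)/P(0) = (4.6×1.2×5.3×2.2)/(4.8×1.8×7.0×5.6) = 0.19004
P(5)/P(0) = (4.6×1.2×5.3×2.2×4.8)/(4.8×1.8×7.0×5.6×3.8) = 0.24005

Normalization: ∑ P(n) = 1
P(0) × (1.0000 + 0.95833 + 0.63889 + 0.48373 + 0.19004 + 0.24005) = 1
P(0) × 3.5110 = 1
P(0) = 1/3.5110 = 0.2848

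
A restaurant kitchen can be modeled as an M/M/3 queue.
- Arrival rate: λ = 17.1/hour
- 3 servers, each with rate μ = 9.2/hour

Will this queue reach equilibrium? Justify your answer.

Stability requires ρ = λ/(cμ) < 1
ρ = 17.1/(3 × 9.2) = 17.1/27.60 = 0.6196
Since 0.6196 < 1, the system is STABLE.
The servers are busy 61.96% of the time.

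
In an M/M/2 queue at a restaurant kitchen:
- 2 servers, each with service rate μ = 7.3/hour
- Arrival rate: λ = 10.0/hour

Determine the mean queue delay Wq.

Traffic intensity: ρ = λ/(cμ) = 10.0/(2×7.3) = 0.6849
Since ρ = 0.6849 < 1, system is stable.
Offered load a = λ/μ = cρ = 10.0/7.3 = 1.3699
P₀ = [ Σₙ₌₀^1 aⁿ/n! + a^2/(2!(1-ρ)) ]⁻¹
Σ = a^0/0! + a^1/1! = 1.0000 + 1.3699 = 2.3699
a^2/(2!(1-ρ)) = 1.87652/(2 × 0.315068) = 2.9780
P₀ = 1/(2.3699 + 2.9780) = 0.1870
Lq = P₀·a^2·ρ / (2!(1-ρ)²) = 0.186992 × 1.87652 × 0.684932 / (2 × 0.0992682) = 1.2106
Wq = Lq/λ = 1.2106/10.0 = 0.1211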